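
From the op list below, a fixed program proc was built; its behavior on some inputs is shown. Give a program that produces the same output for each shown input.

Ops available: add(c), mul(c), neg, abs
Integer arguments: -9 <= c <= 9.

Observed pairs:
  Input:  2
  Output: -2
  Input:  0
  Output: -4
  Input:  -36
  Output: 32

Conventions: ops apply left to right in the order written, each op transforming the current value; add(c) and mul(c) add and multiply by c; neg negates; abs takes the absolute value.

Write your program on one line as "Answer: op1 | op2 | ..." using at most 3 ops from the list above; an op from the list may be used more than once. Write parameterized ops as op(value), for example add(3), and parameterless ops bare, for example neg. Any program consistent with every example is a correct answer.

abs | add(-4)

Check, running the answer program on each example:
  2 -> 2 -> -2
  0 -> 0 -> -4
  -36 -> 36 -> 32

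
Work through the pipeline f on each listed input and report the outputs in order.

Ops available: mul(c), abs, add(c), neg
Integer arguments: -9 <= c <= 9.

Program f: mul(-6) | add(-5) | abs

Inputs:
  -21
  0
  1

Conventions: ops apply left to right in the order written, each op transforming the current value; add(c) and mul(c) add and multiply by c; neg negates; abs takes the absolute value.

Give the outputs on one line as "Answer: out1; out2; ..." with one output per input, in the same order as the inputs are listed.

Execution, op by op:
  -21 -> 126 -> 121 -> 121
  0 -> 0 -> -5 -> 5
  1 -> -6 -> -11 -> 11

121; 5; 11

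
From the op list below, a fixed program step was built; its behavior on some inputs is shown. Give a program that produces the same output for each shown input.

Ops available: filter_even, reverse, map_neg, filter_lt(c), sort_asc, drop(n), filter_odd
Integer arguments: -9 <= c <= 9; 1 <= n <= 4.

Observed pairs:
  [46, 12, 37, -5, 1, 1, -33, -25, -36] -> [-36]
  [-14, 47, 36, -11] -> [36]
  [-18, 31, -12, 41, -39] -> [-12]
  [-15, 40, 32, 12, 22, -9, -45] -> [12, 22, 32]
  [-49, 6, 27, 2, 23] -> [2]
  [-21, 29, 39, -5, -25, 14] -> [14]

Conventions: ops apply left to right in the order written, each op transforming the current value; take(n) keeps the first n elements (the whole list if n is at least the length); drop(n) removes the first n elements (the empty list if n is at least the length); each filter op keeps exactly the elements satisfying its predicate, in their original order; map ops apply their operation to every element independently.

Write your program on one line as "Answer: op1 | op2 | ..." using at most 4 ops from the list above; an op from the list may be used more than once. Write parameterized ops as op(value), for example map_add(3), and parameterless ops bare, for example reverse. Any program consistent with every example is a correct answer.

drop(2) | sort_asc | filter_even

Check, running the answer program on each example:
  [46, 12, 37, -5, 1, 1, -33, -25, -36] -> [37, -5, 1, 1, -33, -25, -36] -> [-36, -33, -25, -5, 1, 1, 37] -> [-36]
  [-14, 47, 36, -11] -> [36, -11] -> [-11, 36] -> [36]
  [-18, 31, -12, 41, -39] -> [-12, 41, -39] -> [-39, -12, 41] -> [-12]
  [-15, 40, 32, 12, 22, -9, -45] -> [32, 12, 22, -9, -45] -> [-45, -9, 12, 22, 32] -> [12, 22, 32]
  [-49, 6, 27, 2, 23] -> [27, 2, 23] -> [2, 23, 27] -> [2]
  [-21, 29, 39, -5, -25, 14] -> [39, -5, -25, 14] -> [-25, -5, 14, 39] -> [14]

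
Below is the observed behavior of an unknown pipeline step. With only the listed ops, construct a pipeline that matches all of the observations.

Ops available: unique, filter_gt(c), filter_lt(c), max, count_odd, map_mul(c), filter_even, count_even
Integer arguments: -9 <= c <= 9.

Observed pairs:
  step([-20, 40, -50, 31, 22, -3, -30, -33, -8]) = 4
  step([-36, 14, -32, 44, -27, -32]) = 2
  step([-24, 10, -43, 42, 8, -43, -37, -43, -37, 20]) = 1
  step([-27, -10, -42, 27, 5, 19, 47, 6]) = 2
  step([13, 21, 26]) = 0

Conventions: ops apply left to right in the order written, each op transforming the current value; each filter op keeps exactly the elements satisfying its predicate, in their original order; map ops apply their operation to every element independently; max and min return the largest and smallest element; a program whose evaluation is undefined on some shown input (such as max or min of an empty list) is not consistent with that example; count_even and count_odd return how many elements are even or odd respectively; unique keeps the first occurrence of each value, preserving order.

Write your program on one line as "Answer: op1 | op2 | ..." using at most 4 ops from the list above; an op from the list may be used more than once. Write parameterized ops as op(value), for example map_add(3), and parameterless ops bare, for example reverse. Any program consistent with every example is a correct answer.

filter_lt(0) | unique | count_even

Check, running the answer program on each example:
  [-20, 40, -50, 31, 22, -3, -30, -33, -8] -> [-20, -50, -3, -30, -33, -8] -> [-20, -50, -3, -30, -33, -8] -> 4
  [-36, 14, -32, 44, -27, -32] -> [-36, -32, -27, -32] -> [-36, -32, -27] -> 2
  [-24, 10, -43, 42, 8, -43, -37, -43, -37, 20] -> [-24, -43, -43, -37, -43, -37] -> [-24, -43, -37] -> 1
  [-27, -10, -42, 27, 5, 19, 47, 6] -> [-27, -10, -42] -> [-27, -10, -42] -> 2
  [13, 21, 26] -> [] -> [] -> 0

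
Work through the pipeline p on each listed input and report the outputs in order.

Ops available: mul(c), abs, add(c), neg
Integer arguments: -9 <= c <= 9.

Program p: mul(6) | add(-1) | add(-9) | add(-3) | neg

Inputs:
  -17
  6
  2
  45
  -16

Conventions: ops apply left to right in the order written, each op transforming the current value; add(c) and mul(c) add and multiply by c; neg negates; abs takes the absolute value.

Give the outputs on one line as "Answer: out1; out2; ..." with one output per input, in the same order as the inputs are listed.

115; -23; 1; -257; 109

Execution, op by op:
  -17 -> -102 -> -103 -> -112 -> -115 -> 115
  6 -> 36 -> 35 -> 26 -> 23 -> -23
  2 -> 12 -> 11 -> 2 -> -1 -> 1
  45 -> 270 -> 269 -> 260 -> 257 -> -257
  -16 -> -96 -> -97 -> -106 -> -109 -> 109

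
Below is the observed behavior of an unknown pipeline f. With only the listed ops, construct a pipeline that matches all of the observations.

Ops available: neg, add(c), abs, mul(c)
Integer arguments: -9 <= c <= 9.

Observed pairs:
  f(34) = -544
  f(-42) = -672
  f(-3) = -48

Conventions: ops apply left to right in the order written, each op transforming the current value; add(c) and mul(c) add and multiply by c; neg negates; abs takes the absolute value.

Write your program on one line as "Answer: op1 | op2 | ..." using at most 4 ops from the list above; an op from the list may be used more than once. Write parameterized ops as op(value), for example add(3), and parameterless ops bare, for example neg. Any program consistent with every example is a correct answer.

mul(-8) | abs | mul(-2)

Check, running the answer program on each example:
  34 -> -272 -> 272 -> -544
  -42 -> 336 -> 336 -> -672
  -3 -> 24 -> 24 -> -48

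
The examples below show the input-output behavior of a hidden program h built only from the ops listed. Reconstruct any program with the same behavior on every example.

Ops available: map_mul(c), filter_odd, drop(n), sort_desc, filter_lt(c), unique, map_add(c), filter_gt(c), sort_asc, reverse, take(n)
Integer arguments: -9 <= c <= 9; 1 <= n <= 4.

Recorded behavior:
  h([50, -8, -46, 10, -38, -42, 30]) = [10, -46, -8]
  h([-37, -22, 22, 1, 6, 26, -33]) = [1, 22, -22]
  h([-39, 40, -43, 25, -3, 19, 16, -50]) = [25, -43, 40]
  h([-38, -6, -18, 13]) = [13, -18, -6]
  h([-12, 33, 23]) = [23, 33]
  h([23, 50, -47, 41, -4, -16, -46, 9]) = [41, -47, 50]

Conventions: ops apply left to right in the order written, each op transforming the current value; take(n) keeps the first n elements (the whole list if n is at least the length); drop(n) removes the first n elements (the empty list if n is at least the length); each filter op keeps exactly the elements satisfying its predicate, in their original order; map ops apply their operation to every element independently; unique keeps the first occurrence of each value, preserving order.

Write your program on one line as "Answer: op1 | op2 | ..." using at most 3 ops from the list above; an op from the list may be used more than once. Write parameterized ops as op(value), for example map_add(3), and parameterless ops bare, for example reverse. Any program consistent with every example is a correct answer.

take(4) | drop(1) | reverse

Check, running the answer program on each example:
  [50, -8, -46, 10, -38, -42, 30] -> [50, -8, -46, 10] -> [-8, -46, 10] -> [10, -46, -8]
  [-37, -22, 22, 1, 6, 26, -33] -> [-37, -22, 22, 1] -> [-22, 22, 1] -> [1, 22, -22]
  [-39, 40, -43, 25, -3, 19, 16, -50] -> [-39, 40, -43, 25] -> [40, -43, 25] -> [25, -43, 40]
  [-38, -6, -18, 13] -> [-38, -6, -18, 13] -> [-6, -18, 13] -> [13, -18, -6]
  [-12, 33, 23] -> [-12, 33, 23] -> [33, 23] -> [23, 33]
  [23, 50, -47, 41, -4, -16, -46, 9] -> [23, 50, -47, 41] -> [50, -47, 41] -> [41, -47, 50]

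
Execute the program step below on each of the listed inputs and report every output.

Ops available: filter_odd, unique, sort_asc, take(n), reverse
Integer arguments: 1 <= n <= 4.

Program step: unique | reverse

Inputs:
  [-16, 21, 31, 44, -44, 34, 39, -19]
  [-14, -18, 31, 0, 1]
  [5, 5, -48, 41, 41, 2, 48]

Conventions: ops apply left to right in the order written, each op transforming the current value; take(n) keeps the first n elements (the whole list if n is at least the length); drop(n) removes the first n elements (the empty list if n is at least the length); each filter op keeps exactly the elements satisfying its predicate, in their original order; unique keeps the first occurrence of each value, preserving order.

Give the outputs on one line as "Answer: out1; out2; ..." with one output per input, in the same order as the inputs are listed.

Execution, op by op:
  [-16, 21, 31, 44, -44, 34, 39, -19] -> [-16, 21, 31, 44, -44, 34, 39, -19] -> [-19, 39, 34, -44, 44, 31, 21, -16]
  [-14, -18, 31, 0, 1] -> [-14, -18, 31, 0, 1] -> [1, 0, 31, -18, -14]
  [5, 5, -48, 41, 41, 2, 48] -> [5, -48, 41, 2, 48] -> [48, 2, 41, -48, 5]

[-19, 39, 34, -44, 44, 31, 21, -16]; [1, 0, 31, -18, -14]; [48, 2, 41, -48, 5]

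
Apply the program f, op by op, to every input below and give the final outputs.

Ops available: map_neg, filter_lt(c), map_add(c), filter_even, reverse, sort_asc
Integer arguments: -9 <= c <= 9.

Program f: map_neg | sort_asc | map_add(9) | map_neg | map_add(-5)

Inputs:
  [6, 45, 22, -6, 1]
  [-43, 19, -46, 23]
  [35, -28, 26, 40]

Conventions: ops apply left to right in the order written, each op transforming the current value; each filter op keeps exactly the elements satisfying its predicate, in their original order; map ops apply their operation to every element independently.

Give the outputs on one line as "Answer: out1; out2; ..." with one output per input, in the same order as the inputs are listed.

Execution, op by op:
  [6, 45, 22, -6, 1] -> [-6, -45, -22, 6, -1] -> [-45, -22, -6, -1, 6] -> [-36, -13, 3, 8, 15] -> [36, 13, -3, -8, -15] -> [31, 8, -8, -13, -20]
  [-43, 19, -46, 23] -> [43, -19, 46, -23] -> [-23, -19, 43, 46] -> [-14, -10, 52, 55] -> [14, 10, -52, -55] -> [9, 5, -57, -60]
  [35, -28, 26, 40] -> [-35, 28, -26, -40] -> [-40, -35, -26, 28] -> [-31, -26, -17, 37] -> [31, 26, 17, -37] -> [26, 21, 12, -42]

[31, 8, -8, -13, -20]; [9, 5, -57, -60]; [26, 21, 12, -42]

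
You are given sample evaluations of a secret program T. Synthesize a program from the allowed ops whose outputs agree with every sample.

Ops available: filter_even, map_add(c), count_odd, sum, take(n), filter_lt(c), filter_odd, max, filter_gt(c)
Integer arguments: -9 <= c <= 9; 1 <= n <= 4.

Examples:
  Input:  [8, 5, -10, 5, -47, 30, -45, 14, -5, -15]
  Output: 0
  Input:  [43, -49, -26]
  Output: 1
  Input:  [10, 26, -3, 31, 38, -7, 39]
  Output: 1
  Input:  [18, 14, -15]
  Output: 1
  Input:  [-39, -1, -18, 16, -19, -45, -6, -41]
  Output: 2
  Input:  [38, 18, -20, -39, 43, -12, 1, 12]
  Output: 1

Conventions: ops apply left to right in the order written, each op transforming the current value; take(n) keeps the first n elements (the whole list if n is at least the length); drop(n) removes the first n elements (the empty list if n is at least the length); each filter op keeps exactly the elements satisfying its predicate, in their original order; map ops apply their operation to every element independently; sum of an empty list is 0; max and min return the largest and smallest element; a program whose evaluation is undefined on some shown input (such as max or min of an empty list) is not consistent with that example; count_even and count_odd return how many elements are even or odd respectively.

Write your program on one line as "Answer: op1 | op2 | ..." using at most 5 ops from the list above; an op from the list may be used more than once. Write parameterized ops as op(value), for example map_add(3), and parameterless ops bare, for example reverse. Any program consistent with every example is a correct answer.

map_add(-8) | filter_odd | take(2) | filter_lt(-3) | count_odd

Check, running the answer program on each example:
  [8, 5, -10, 5, -47, 30, -45, 14, -5, -15] -> [0, -3, -18, -3, -55, 22, -53, 6, -13, -23] -> [-3, -3, -55, -53, -13, -23] -> [-3, -3] -> [] -> 0
  [43, -49, -26] -> [35, -57, -34] -> [35, -57] -> [35, -57] -> [-57] -> 1
  [10, 26, -3, 31, 38, -7, 39] -> [2, 18, -11, 23, 30, -15, 31] -> [-11, 23, -15, 31] -> [-11, 23] -> [-11] -> 1
  [18, 14, -15] -> [10, 6, -23] -> [-23] -> [-23] -> [-23] -> 1
  [-39, -1, -18, 16, -19, -45, -6, -41] -> [-47, -9, -26, 8, -27, -53, -14, -49] -> [-47, -9, -27, -53, -49] -> [-47, -9] -> [-47, -9] -> 2
  [38, 18, -20, -39, 43, -12, 1, 12] -> [30, 10, -28, -47, 35, -20, -7, 4] -> [-47, 35, -7] -> [-47, 35] -> [-47] -> 1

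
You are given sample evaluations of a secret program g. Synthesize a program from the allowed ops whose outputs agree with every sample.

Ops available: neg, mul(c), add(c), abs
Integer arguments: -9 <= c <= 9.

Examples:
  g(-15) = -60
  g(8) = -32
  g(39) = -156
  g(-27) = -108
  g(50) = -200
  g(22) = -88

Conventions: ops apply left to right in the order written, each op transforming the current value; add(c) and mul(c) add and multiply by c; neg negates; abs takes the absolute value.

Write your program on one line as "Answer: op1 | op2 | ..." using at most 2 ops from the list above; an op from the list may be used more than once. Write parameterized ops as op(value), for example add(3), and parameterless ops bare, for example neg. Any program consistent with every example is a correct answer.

abs | mul(-4)

Check, running the answer program on each example:
  -15 -> 15 -> -60
  8 -> 8 -> -32
  39 -> 39 -> -156
  -27 -> 27 -> -108
  50 -> 50 -> -200
  22 -> 22 -> -88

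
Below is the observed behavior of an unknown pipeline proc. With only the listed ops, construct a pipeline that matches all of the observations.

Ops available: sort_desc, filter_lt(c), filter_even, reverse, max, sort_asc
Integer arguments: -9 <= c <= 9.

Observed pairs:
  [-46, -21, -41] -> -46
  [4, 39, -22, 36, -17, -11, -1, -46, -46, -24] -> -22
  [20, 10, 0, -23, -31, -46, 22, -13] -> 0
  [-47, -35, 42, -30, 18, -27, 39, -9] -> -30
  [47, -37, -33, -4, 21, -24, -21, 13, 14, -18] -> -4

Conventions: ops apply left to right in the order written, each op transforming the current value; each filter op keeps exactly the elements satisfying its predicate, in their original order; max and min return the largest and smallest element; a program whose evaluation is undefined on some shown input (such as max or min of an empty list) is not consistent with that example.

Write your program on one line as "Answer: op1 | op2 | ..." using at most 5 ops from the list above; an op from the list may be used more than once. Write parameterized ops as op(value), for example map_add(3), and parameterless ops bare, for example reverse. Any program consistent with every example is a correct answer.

sort_desc | filter_lt(3) | filter_even | max

Check, running the answer program on each example:
  [-46, -21, -41] -> [-21, -41, -46] -> [-21, -41, -46] -> [-46] -> -46
  [4, 39, -22, 36, -17, -11, -1, -46, -46, -24] -> [39, 36, 4, -1, -11, -17, -22, -24, -46, -46] -> [-1, -11, -17, -22, -24, -46, -46] -> [-22, -24, -46, -46] -> -22
  [20, 10, 0, -23, -31, -46, 22, -13] -> [22, 20, 10, 0, -13, -23, -31, -46] -> [0, -13, -23, -31, -46] -> [0, -46] -> 0
  [-47, -35, 42, -30, 18, -27, 39, -9] -> [42, 39, 18, -9, -27, -30, -35, -47] -> [-9, -27, -30, -35, -47] -> [-30] -> -30
  [47, -37, -33, -4, 21, -24, -21, 13, 14, -18] -> [47, 21, 14, 13, -4, -18, -21, -24, -33, -37] -> [-4, -18, -21, -24, -33, -37] -> [-4, -18, -24] -> -4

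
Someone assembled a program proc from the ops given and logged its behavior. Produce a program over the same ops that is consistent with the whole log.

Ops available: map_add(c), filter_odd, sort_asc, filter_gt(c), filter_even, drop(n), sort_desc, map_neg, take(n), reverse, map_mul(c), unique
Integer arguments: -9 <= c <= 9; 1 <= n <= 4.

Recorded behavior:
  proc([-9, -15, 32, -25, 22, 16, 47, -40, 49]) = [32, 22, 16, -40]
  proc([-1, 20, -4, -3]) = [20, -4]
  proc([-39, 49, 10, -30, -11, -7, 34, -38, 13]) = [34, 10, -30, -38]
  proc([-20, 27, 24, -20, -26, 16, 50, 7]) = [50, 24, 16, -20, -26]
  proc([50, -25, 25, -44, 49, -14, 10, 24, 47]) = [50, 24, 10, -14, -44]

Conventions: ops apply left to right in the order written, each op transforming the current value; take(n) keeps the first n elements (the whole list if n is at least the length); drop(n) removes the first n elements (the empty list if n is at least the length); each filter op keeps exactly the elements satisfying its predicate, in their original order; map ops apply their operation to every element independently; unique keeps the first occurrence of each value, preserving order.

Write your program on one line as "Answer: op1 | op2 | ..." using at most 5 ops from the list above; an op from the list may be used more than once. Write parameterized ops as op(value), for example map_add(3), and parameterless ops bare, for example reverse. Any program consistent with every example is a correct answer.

sort_desc | unique | map_neg | filter_even | map_neg

Check, running the answer program on each example:
  [-9, -15, 32, -25, 22, 16, 47, -40, 49] -> [49, 47, 32, 22, 16, -9, -15, -25, -40] -> [49, 47, 32, 22, 16, -9, -15, -25, -40] -> [-49, -47, -32, -22, -16, 9, 15, 25, 40] -> [-32, -22, -16, 40] -> [32, 22, 16, -40]
  [-1, 20, -4, -3] -> [20, -1, -3, -4] -> [20, -1, -3, -4] -> [-20, 1, 3, 4] -> [-20, 4] -> [20, -4]
  [-39, 49, 10, -30, -11, -7, 34, -38, 13] -> [49, 34, 13, 10, -7, -11, -30, -38, -39] -> [49, 34, 13, 10, -7, -11, -30, -38, -39] -> [-49, -34, -13, -10, 7, 11, 30, 38, 39] -> [-34, -10, 30, 38] -> [34, 10, -30, -38]
  [-20, 27, 24, -20, -26, 16, 50, 7] -> [50, 27, 24, 16, 7, -20, -20, -26] -> [50, 27, 24, 16, 7, -20, -26] -> [-50, -27, -24, -16, -7, 20, 26] -> [-50, -24, -16, 20, 26] -> [50, 24, 16, -20, -26]
  [50, -25, 25, -44, 49, -14, 10, 24, 47] -> [50, 49, 47, 25, 24, 10, -14, -25, -44] -> [50, 49, 47, 25, 24, 10, -14, -25, -44] -> [-50, -49, -47, -25, -24, -10, 14, 25, 44] -> [-50, -24, -10, 14, 44] -> [50, 24, 10, -14, -44]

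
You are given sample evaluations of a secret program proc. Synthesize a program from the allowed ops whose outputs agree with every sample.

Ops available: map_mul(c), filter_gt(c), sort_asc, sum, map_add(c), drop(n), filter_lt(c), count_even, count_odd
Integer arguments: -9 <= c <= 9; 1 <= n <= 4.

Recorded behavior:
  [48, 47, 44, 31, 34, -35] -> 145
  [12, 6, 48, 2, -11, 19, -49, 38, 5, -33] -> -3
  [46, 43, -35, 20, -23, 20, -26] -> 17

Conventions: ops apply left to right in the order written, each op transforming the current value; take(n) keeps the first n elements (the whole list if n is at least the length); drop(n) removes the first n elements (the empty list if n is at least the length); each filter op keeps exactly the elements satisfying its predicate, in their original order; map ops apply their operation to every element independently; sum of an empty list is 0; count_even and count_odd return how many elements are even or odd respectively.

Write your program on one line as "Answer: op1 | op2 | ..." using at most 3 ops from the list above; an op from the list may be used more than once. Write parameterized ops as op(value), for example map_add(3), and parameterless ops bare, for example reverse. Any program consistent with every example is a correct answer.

map_add(-4) | sum

Check, running the answer program on each example:
  [48, 47, 44, 31, 34, -35] -> [44, 43, 40, 27, 30, -39] -> 145
  [12, 6, 48, 2, -11, 19, -49, 38, 5, -33] -> [8, 2, 44, -2, -15, 15, -53, 34, 1, -37] -> -3
  [46, 43, -35, 20, -23, 20, -26] -> [42, 39, -39, 16, -27, 16, -30] -> 17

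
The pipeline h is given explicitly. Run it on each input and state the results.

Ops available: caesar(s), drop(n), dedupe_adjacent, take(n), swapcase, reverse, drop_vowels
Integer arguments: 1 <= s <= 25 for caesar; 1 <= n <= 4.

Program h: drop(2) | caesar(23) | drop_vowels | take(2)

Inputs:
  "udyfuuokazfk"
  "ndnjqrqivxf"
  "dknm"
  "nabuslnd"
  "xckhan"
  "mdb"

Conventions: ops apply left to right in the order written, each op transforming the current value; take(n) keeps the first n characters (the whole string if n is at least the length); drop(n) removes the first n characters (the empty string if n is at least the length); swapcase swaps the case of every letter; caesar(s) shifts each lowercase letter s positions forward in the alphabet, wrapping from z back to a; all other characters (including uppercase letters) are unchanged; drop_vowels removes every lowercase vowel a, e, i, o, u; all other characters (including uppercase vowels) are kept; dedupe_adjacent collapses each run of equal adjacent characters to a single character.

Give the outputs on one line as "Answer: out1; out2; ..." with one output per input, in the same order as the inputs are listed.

"vc"; "kg"; "kj"; "yr"; "hx"; "y"

Execution, op by op:
  "udyfuuokazfk" -> "yfuuokazfk" -> "vcrrlhxwch" -> "vcrrlhxwch" -> "vc"
  "ndnjqrqivxf" -> "njqrqivxf" -> "kgnonfsuc" -> "kgnnfsc" -> "kg"
  "dknm" -> "nm" -> "kj" -> "kj" -> "kj"
  "nabuslnd" -> "buslnd" -> "yrpika" -> "yrpk" -> "yr"
  "xckhan" -> "khan" -> "hexk" -> "hxk" -> "hx"
  "mdb" -> "b" -> "y" -> "y" -> "y"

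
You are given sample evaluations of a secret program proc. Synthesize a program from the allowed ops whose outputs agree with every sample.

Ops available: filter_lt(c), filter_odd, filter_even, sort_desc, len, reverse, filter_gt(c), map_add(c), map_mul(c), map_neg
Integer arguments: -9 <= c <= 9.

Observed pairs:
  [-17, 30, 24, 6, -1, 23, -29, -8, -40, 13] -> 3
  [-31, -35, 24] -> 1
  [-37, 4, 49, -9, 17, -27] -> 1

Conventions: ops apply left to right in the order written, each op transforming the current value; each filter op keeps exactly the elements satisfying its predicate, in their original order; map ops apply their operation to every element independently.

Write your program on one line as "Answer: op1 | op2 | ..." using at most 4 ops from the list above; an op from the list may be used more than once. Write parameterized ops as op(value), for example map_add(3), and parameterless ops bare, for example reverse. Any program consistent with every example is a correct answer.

filter_gt(-2) | filter_even | map_add(-9) | len

Check, running the answer program on each example:
  [-17, 30, 24, 6, -1, 23, -29, -8, -40, 13] -> [30, 24, 6, -1, 23, 13] -> [30, 24, 6] -> [21, 15, -3] -> 3
  [-31, -35, 24] -> [24] -> [24] -> [15] -> 1
  [-37, 4, 49, -9, 17, -27] -> [4, 49, 17] -> [4] -> [-5] -> 1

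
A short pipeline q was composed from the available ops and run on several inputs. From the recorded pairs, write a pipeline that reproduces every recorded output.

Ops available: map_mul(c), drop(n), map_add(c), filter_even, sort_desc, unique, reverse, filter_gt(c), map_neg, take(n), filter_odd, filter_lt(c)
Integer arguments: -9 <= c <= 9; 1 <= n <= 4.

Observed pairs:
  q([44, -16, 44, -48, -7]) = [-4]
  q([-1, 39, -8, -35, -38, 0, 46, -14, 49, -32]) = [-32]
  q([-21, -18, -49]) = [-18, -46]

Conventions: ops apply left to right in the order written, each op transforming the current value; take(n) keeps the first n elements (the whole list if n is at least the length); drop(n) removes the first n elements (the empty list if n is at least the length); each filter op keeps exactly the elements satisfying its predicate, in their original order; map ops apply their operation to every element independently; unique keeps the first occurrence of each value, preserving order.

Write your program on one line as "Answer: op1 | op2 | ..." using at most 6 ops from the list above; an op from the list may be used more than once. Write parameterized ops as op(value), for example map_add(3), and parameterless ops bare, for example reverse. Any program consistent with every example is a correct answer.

filter_odd | filter_lt(-4) | reverse | map_add(3) | reverse

Check, running the answer program on each example:
  [44, -16, 44, -48, -7] -> [-7] -> [-7] -> [-7] -> [-4] -> [-4]
  [-1, 39, -8, -35, -38, 0, 46, -14, 49, -32] -> [-1, 39, -35, 49] -> [-35] -> [-35] -> [-32] -> [-32]
  [-21, -18, -49] -> [-21, -49] -> [-21, -49] -> [-49, -21] -> [-46, -18] -> [-18, -46]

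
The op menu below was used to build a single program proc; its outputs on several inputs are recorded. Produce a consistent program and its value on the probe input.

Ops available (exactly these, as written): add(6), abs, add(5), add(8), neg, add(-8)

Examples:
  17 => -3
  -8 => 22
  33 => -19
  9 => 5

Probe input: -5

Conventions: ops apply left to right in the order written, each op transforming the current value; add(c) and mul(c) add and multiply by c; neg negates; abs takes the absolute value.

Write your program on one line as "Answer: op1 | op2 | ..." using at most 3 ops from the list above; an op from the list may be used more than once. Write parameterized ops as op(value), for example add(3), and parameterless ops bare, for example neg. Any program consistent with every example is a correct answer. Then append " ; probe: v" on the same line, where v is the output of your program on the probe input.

neg | add(8) | add(6) ; probe: 19

Check, running the answer program on each example:
  17 -> -17 -> -9 -> -3
  -8 -> 8 -> 16 -> 22
  33 -> -33 -> -25 -> -19
  9 -> -9 -> -1 -> 5
  probe: -5 -> 5 -> 13 -> 19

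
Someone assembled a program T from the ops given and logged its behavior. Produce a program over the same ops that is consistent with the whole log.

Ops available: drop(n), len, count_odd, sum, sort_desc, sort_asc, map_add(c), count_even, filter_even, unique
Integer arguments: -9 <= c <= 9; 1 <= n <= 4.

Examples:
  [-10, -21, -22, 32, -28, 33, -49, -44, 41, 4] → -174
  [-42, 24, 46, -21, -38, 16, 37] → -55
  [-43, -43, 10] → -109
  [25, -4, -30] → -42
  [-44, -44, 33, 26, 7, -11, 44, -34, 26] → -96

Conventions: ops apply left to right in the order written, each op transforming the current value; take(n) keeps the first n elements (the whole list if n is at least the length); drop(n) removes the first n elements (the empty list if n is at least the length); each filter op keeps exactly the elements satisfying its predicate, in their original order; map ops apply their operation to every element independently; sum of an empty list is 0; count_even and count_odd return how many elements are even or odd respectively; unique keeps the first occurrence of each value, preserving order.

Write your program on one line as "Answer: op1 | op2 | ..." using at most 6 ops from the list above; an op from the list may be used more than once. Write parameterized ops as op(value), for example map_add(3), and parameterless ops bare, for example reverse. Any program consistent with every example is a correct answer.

sort_desc | sort_asc | map_add(-7) | map_add(-4) | sort_desc | sum

Check, running the answer program on each example:
  [-10, -21, -22, 32, -28, 33, -49, -44, 41, 4] -> [41, 33, 32, 4, -10, -21, -22, -28, -44, -49] -> [-49, -44, -28, -22, -21, -10, 4, 32, 33, 41] -> [-56, -51, -35, -29, -28, -17, -3, 25, 26, 34] -> [-60, -55, -39, -33, -32, -21, -7, 21, 22, 30] -> [30, 22, 21, -7, -21, -32, -33, -39, -55, -60] -> -174
  [-42, 24, 46, -21, -38, 16, 37] -> [46, 37, 24, 16, -21, -38, -42] -> [-42, -38, -21, 16, 24, 37, 46] -> [-49, -45, -28, 9, 17, 30, 39] -> [-53, -49, -32, 5, 13, 26, 35] -> [35, 26, 13, 5, -32, -49, -53] -> -55
  [-43, -43, 10] -> [10, -43, -43] -> [-43, -43, 10] -> [-50, -50, 3] -> [-54, -54, -1] -> [-1, -54, -54] -> -109
  [25, -4, -30] -> [25, -4, -30] -> [-30, -4, 25] -> [-37, -11, 18] -> [-41, -15, 14] -> [14, -15, -41] -> -42
  [-44, -44, 33, 26, 7, -11, 44, -34, 26] -> [44, 33, 26, 26, 7, -11, -34, -44, -44] -> [-44, -44, -34, -11, 7, 26, 26, 33, 44] -> [-51, -51, -41, -18, 0, 19, 19, 26, 37] -> [-55, -55, -45, -22, -4, 15, 15, 22, 33] -> [33, 22, 15, 15, -4, -22, -45, -55, -55] -> -96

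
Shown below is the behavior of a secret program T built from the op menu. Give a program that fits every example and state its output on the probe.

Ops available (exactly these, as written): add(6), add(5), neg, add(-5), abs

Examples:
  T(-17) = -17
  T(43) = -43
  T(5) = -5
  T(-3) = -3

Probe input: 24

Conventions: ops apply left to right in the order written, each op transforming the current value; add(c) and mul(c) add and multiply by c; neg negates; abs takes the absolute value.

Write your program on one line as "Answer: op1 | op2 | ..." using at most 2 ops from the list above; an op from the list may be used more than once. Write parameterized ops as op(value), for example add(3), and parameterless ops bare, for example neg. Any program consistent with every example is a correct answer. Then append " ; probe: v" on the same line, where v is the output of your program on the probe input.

abs | neg ; probe: -24

Check, running the answer program on each example:
  -17 -> 17 -> -17
  43 -> 43 -> -43
  5 -> 5 -> -5
  -3 -> 3 -> -3
  probe: 24 -> 24 -> -24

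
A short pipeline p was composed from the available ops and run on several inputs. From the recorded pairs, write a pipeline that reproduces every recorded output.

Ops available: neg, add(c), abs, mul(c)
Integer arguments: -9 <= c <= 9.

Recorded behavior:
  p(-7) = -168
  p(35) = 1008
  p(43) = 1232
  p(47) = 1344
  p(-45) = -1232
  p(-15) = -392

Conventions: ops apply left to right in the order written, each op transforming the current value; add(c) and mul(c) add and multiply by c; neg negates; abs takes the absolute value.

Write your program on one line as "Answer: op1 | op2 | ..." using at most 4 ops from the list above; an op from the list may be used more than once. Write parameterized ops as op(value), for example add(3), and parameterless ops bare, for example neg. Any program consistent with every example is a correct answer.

add(7) | add(-6) | mul(7) | mul(4)

Check, running the answer program on each example:
  -7 -> 0 -> -6 -> -42 -> -168
  35 -> 42 -> 36 -> 252 -> 1008
  43 -> 50 -> 44 -> 308 -> 1232
  47 -> 54 -> 48 -> 336 -> 1344
  -45 -> -38 -> -44 -> -308 -> -1232
  -15 -> -8 -> -14 -> -98 -> -392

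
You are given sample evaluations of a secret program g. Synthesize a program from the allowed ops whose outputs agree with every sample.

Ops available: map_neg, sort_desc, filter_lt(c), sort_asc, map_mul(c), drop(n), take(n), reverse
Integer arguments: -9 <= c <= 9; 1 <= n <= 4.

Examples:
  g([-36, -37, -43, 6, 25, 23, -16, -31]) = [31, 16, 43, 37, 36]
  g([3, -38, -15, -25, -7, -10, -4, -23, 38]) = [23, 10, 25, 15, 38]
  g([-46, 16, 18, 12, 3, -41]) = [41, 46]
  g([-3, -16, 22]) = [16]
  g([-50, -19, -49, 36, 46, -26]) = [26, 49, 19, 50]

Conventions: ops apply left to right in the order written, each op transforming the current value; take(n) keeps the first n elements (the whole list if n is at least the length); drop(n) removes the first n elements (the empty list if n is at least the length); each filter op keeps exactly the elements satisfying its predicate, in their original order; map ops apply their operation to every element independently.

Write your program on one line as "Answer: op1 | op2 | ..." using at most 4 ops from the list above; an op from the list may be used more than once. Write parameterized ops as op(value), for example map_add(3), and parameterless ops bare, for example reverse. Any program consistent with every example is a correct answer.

filter_lt(-7) | reverse | map_neg

Check, running the answer program on each example:
  [-36, -37, -43, 6, 25, 23, -16, -31] -> [-36, -37, -43, -16, -31] -> [-31, -16, -43, -37, -36] -> [31, 16, 43, 37, 36]
  [3, -38, -15, -25, -7, -10, -4, -23, 38] -> [-38, -15, -25, -10, -23] -> [-23, -10, -25, -15, -38] -> [23, 10, 25, 15, 38]
  [-46, 16, 18, 12, 3, -41] -> [-46, -41] -> [-41, -46] -> [41, 46]
  [-3, -16, 22] -> [-16] -> [-16] -> [16]
  [-50, -19, -49, 36, 46, -26] -> [-50, -19, -49, -26] -> [-26, -49, -19, -50] -> [26, 49, 19, 50]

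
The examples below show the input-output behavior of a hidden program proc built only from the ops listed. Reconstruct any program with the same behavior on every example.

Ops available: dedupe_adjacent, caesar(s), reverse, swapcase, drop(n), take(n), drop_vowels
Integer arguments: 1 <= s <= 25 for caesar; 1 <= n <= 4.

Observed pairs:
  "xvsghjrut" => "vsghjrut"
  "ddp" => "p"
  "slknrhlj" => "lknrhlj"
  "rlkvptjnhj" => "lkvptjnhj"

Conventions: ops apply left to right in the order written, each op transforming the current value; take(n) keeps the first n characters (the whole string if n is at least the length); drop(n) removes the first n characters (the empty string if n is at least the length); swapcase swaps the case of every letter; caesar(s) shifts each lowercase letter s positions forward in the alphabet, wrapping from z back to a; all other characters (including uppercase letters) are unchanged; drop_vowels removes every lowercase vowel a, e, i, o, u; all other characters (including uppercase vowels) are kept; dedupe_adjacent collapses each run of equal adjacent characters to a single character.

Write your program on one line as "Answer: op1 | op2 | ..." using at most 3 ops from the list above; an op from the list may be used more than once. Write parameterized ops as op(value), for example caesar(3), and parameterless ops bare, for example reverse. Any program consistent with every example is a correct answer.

dedupe_adjacent | drop(1)

Check, running the answer program on each example:
  "xvsghjrut" -> "xvsghjrut" -> "vsghjrut"
  "ddp" -> "dp" -> "p"
  "slknrhlj" -> "slknrhlj" -> "lknrhlj"
  "rlkvptjnhj" -> "rlkvptjnhj" -> "lkvptjnhj"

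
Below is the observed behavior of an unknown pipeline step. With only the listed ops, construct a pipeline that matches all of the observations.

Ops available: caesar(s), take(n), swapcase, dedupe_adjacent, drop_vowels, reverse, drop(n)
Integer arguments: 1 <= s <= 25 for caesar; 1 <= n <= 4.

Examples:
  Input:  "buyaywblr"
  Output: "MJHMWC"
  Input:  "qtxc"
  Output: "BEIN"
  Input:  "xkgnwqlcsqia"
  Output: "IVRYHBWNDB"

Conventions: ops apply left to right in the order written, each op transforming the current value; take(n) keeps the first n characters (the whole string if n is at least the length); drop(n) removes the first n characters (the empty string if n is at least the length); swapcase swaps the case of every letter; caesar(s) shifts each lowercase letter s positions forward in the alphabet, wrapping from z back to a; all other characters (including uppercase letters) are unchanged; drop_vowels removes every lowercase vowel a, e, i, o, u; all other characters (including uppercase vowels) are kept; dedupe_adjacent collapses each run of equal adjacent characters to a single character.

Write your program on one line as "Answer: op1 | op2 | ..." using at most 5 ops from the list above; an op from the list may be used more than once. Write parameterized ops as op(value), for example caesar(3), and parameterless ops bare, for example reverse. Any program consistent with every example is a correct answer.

drop_vowels | dedupe_adjacent | caesar(11) | swapcase

Check, running the answer program on each example:
  "buyaywblr" -> "byywblr" -> "bywblr" -> "mjhmwc" -> "MJHMWC"
  "qtxc" -> "qtxc" -> "qtxc" -> "bein" -> "BEIN"
  "xkgnwqlcsqia" -> "xkgnwqlcsq" -> "xkgnwqlcsq" -> "ivryhbwndb" -> "IVRYHBWNDB"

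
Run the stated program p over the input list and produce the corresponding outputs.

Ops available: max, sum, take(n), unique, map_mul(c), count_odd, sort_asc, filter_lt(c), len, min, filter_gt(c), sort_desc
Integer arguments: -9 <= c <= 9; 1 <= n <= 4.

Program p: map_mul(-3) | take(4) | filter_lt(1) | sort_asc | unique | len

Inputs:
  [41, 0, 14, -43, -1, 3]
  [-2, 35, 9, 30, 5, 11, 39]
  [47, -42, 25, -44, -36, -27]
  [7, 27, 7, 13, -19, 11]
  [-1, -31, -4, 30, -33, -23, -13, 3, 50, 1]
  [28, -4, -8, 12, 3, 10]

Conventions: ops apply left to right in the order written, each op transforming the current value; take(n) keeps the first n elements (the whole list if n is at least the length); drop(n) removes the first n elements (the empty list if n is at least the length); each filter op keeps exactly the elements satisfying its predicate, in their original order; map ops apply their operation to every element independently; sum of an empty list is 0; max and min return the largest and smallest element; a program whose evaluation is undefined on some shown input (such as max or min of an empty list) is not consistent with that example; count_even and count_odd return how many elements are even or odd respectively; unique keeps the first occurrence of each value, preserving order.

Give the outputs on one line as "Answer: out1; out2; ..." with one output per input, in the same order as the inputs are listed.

Execution, op by op:
  [41, 0, 14, -43, -1, 3] -> [-123, 0, -42, 129, 3, -9] -> [-123, 0, -42, 129] -> [-123, 0, -42] -> [-123, -42, 0] -> [-123, -42, 0] -> 3
  [-2, 35, 9, 30, 5, 11, 39] -> [6, -105, -27, -90, -15, -33, -117] -> [6, -105, -27, -90] -> [-105, -27, -90] -> [-105, -90, -27] -> [-105, -90, -27] -> 3
  [47, -42, 25, -44, -36, -27] -> [-141, 126, -75, 132, 108, 81] -> [-141, 126, -75, 132] -> [-141, -75] -> [-141, -75] -> [-141, -75] -> 2
  [7, 27, 7, 13, -19, 11] -> [-21, -81, -21, -39, 57, -33] -> [-21, -81, -21, -39] -> [-21, -81, -21, -39] -> [-81, -39, -21, -21] -> [-81, -39, -21] -> 3
  [-1, -31, -4, 30, -33, -23, -13, 3, 50, 1] -> [3, 93, 12, -90, 99, 69, 39, -9, -150, -3] -> [3, 93, 12, -90] -> [-90] -> [-90] -> [-90] -> 1
  [28, -4, -8, 12, 3, 10] -> [-84, 12, 24, -36, -9, -30] -> [-84, 12, 24, -36] -> [-84, -36] -> [-84, -36] -> [-84, -36] -> 2

3; 3; 2; 3; 1; 2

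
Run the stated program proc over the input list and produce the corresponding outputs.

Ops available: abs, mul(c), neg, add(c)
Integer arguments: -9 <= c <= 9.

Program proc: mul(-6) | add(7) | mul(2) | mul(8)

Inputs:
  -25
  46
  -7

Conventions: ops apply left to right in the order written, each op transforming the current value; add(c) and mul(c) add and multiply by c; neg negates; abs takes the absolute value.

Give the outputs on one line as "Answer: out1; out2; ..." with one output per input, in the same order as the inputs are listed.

Execution, op by op:
  -25 -> 150 -> 157 -> 314 -> 2512
  46 -> -276 -> -269 -> -538 -> -4304
  -7 -> 42 -> 49 -> 98 -> 784

2512; -4304; 784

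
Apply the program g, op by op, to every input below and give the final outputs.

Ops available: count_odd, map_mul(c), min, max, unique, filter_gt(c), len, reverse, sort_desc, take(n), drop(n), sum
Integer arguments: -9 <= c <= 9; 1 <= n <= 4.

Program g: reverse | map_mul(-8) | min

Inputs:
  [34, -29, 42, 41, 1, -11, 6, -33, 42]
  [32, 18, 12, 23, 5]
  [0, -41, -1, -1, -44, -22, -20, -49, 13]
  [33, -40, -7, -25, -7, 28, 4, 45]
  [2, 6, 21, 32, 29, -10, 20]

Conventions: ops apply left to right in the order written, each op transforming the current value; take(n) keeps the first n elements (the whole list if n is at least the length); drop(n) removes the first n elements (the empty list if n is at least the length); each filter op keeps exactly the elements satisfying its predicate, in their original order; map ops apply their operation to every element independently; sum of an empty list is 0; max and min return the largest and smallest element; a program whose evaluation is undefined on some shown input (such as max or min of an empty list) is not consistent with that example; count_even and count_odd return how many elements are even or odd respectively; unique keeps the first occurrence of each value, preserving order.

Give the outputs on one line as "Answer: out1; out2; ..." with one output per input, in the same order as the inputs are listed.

Execution, op by op:
  [34, -29, 42, 41, 1, -11, 6, -33, 42] -> [42, -33, 6, -11, 1, 41, 42, -29, 34] -> [-336, 264, -48, 88, -8, -328, -336, 232, -272] -> -336
  [32, 18, 12, 23, 5] -> [5, 23, 12, 18, 32] -> [-40, -184, -96, -144, -256] -> -256
  [0, -41, -1, -1, -44, -22, -20, -49, 13] -> [13, -49, -20, -22, -44, -1, -1, -41, 0] -> [-104, 392, 160, 176, 352, 8, 8, 328, 0] -> -104
  [33, -40, -7, -25, -7, 28, 4, 45] -> [45, 4, 28, -7, -25, -7, -40, 33] -> [-360, -32, -224, 56, 200, 56, 320, -264] -> -360
  [2, 6, 21, 32, 29, -10, 20] -> [20, -10, 29, 32, 21, 6, 2] -> [-160, 80, -232, -256, -168, -48, -16] -> -256

-336; -256; -104; -360; -256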